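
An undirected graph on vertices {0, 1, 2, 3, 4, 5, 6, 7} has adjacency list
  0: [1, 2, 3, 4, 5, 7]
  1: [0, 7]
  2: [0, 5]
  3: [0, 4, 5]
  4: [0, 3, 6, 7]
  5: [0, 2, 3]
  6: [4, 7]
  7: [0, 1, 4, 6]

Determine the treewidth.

A width-2 tree decomposition is:
Bags: B1 = {0, 3, 5}  B2 = {0, 3, 4}  B3 = {0, 4, 7}  B4 = {0, 2, 5}  B5 = {0, 1, 7}  B6 = {4, 6, 7}
Tree: B1–B2, B2–B3, B1–B4, B3–B5, B3–B6
The largest bag has 3 vertices, giving width 2; this decomposition certifies tw(G) ≤ 2. Conversely, {0, 1, 7} is a clique of size 3, and the vertices of any clique must share a bag in every tree decomposition; so some bag has ≥ 3 vertices and tw(G) ≥ 2. Therefore the treewidth is 2.

2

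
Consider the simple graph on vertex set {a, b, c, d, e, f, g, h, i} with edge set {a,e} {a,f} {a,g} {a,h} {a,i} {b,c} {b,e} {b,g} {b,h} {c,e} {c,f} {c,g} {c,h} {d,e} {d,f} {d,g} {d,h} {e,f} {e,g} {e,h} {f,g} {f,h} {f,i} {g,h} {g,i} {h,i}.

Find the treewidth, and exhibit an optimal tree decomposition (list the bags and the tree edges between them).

The largest bag has 5 vertices, giving width 4; this decomposition certifies tw(G) ≤ 4. On the other hand G contains the 5-clique {d, e, f, g, h}. A clique must lie in a single bag of any decomposition, so no decomposition can have width below 4. The upper and lower bounds meet at 4, so that is the treewidth.

Treewidth 4.
Bags: B1 = {a, e, f, g, h}  B2 = {d, e, f, g, h}  B3 = {a, f, g, h, i}  B4 = {c, e, f, g, h}  B5 = {b, c, e, g, h}
Tree: B1–B2, B1–B3, B2–B4, B4–B5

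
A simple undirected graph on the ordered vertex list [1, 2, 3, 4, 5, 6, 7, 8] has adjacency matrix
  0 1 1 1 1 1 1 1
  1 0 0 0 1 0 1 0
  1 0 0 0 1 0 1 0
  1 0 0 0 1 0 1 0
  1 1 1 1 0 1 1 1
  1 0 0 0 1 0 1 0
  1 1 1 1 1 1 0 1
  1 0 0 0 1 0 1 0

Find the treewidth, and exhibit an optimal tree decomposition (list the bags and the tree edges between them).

Each bag holds 4 vertices, so the decomposition has width 3, which upper-bounds the treewidth. For the lower bound, the 4 vertices {1, 2, 5, 7} are pairwise adjacent, and any tree decomposition puts a clique entirely inside one bag — forcing width ≥ 3. Therefore the treewidth is 3.

Treewidth 3.
One optimal decomposition is:
Bags: B1 = {1, 3, 5, 7}  B2 = {1, 5, 6, 7}  B3 = {1, 5, 7, 8}  B4 = {1, 4, 5, 7}  B5 = {1, 2, 5, 7}
Tree: B1–B2, B2–B3, B2–B4, B2–B5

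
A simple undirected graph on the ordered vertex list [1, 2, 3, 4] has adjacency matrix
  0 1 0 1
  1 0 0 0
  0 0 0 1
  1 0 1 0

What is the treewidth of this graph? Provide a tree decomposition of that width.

The largest bag has 2 vertices, giving width 1; this decomposition certifies tw(G) ≤ 1. Any graph with an edge has treewidth ≥ 1, and G has the edge 1–4. Therefore the treewidth is 1.

Treewidth 1.
Bags: B1 = {1, 4}  B2 = {3, 4}  B3 = {1, 2}
Tree: B1–B2, B1–B3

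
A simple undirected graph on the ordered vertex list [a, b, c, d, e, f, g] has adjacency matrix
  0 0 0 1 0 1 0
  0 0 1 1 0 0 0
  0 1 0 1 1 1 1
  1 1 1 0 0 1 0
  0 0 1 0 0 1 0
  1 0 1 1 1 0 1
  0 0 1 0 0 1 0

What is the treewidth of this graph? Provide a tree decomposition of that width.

Treewidth 2.
One optimal decomposition is:
Bags: B1 = {c, d, f}  B2 = {b, c, d}  B3 = {a, d, f}  B4 = {c, e, f}  B5 = {c, f, g}
Tree: B1–B2, B1–B3, B1–B4, B1–B5

Each bag holds 3 vertices, so the decomposition has width 2, which upper-bounds the treewidth. On the other hand G contains the 3-clique {c, d, f}. A clique must lie in a single bag of any decomposition, so no decomposition can have width below 2. Hence tw(G) = 2 exactly.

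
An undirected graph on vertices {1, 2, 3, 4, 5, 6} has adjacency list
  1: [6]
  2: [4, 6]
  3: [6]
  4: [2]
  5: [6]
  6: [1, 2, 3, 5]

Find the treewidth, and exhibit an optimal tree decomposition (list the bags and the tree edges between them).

Treewidth 1.
One such decomposition:
Bags: B1 = {3, 6}  B2 = {2, 6}  B3 = {5, 6}  B4 = {2, 4}  B5 = {1, 6}
Tree: B1–B2, B2–B3, B2–B4, B3–B5

The largest bag has 2 vertices, giving width 1; this decomposition certifies tw(G) ≤ 1. G has an edge, so its treewidth is at least 1. Hence tw(G) = 1 exactly.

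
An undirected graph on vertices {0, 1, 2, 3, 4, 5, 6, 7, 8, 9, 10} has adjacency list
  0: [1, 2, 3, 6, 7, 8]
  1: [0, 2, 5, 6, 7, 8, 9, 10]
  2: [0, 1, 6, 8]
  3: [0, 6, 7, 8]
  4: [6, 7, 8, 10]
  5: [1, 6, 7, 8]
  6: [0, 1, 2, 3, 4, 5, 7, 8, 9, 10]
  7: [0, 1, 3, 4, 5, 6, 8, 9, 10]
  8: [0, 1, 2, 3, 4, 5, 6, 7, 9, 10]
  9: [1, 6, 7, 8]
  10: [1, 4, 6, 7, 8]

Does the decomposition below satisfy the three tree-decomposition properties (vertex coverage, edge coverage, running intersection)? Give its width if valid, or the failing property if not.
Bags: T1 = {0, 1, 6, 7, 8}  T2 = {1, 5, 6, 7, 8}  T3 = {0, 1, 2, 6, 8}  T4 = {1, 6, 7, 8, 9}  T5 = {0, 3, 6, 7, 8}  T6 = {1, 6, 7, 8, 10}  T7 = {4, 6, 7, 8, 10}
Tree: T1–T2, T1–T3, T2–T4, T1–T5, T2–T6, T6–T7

Checking the three conditions: (i) the bags cover all of {0, 1, 2, 3, 4, 5, 6, 7, 8, 9, 10}; (ii) for each edge, some bag contains both endpoints; (iii) the bags containing any fixed vertex form a subtree. All hold, so the decomposition is valid with width 5 − 1 = 4.

Yes; width 4.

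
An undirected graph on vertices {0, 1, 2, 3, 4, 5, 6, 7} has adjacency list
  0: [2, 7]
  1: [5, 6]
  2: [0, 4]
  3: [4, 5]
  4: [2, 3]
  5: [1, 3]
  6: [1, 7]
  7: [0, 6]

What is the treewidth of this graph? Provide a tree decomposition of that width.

Treewidth 2.
One optimal decomposition is:
Bags: B1 = {0, 2, 7}  B2 = {2, 4, 7}  B3 = {3, 4, 7}  B4 = {3, 5, 7}  B5 = {1, 5, 7}  B6 = {1, 6, 7}
Tree: B1–B2, B2–B3, B3–B4, B4–B5, B5–B6

Each bag holds 3 vertices, so the decomposition has width 2, which upper-bounds the treewidth. Since 7–0–2–4–3–5–1–6–7 is a cycle in G, G is not acyclic. Forests are exactly the graphs of treewidth ≤ 1, so tw(G) ≥ 2. Hence tw(G) = 2 exactly.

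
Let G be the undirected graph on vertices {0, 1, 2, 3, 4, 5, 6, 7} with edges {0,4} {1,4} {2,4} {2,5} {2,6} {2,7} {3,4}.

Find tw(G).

A width-1 tree decomposition is:
Bags: B1 = {2, 4}  B2 = {1, 4}  B3 = {3, 4}  B4 = {2, 5}  B5 = {2, 7}  B6 = {2, 6}  B7 = {0, 4}
Tree: B1–B2, B1–B3, B1–B4, B1–B5, B5–B6, B3–B7
Every bag has size at most 2, so the width is 2 − 1 = 1 and tw(G) ≤ 1. G has an edge, so its treewidth is at least 1. Combining the bounds, tw(G) = 1.

1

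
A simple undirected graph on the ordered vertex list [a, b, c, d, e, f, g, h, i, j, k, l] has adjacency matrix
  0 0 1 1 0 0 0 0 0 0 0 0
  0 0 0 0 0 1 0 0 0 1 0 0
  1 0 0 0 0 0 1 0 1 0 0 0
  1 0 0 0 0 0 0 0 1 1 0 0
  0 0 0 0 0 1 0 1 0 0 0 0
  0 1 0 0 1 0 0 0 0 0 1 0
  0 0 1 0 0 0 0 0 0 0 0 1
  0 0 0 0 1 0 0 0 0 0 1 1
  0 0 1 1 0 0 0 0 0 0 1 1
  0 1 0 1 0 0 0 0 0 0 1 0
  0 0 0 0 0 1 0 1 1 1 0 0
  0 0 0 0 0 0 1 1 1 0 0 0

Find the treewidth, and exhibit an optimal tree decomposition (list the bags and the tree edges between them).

The largest bag has 4 vertices, giving width 3; this decomposition certifies tw(G) ≤ 3. For the lower bound: the 4 vertex sets {b,e,f}, {h}, {k}, {d,i,j,l} are disjoint, each induces a connected subgraph, and every pair is joined by at least one edge of G. Contracting each set to a single vertex therefore yields K_{4} as a minor, and since treewidth is minor-monotone, tw(G) ≥ tw(K_{4}) = 3. Therefore the treewidth is 3.

Treewidth 3.
One such decomposition:
Bags: B1 = {b, e, f, h}  B2 = {b, f, h, k}  B3 = {b, h, j, k}  B4 = {h, j, k, l}  B5 = {i, j, k, l}  B6 = {d, i, j, l}  B7 = {d, g, i, l}  B8 = {c, d, g, i}  B9 = {a, c, d, g}
Tree: B1–B2, B2–B3, B3–B4, B4–B5, B5–B6, B6–B7, B7–B8, B8–B9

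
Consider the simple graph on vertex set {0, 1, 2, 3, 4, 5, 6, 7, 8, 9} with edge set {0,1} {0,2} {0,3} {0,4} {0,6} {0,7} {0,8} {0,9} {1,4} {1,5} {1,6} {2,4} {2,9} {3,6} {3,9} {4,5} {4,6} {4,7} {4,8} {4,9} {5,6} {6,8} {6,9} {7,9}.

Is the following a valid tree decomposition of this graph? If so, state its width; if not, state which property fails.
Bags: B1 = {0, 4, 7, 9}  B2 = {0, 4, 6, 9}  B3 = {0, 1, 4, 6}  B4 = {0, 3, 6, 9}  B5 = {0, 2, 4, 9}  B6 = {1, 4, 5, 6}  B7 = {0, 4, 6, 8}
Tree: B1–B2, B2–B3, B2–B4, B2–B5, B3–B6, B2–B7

Yes; width 3.

Vertex coverage: the bags together contain {0, 1, 2, 3, 4, 5, 6, 7, 8, 9}, the full vertex set. Edge coverage: each edge of G has both endpoints in at least one bag. Running intersection: for every vertex, the bags containing it form a connected subtree. All three properties hold, so this is a valid tree decomposition of width max|bag| − 1 = 3, and hence tw(G) ≤ 3.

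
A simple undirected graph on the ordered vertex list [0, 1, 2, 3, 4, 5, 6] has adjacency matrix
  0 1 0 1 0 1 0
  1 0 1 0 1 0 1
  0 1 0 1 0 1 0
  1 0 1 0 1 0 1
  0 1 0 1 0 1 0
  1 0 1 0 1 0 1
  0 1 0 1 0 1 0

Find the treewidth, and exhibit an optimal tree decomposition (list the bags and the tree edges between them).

The largest bag has 4 vertices, giving width 3; this decomposition certifies tw(G) ≤ 3. For the lower bound: the 4 vertex sets {4,5}, {3,6}, {1}, {2} are disjoint, each induces a connected subgraph, and every pair is joined by at least one edge of G. Contracting each set to a single vertex therefore yields K_{4} as a minor, and since treewidth is minor-monotone, tw(G) ≥ tw(K_{4}) = 3. Combining the bounds, tw(G) = 3.

Treewidth 3.
One such decomposition:
Bags: B1 = {1, 3, 4, 5}  B2 = {1, 3, 5, 6}  B3 = {1, 2, 3, 5}  B4 = {0, 1, 3, 5}
Tree: B1–B2, B2–B3, B3–B4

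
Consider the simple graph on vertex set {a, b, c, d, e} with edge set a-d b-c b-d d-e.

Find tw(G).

1

A width-1 tree decomposition is:
Bags: B1 = {b, d}  B2 = {b, c}  B3 = {d, e}  B4 = {a, d}
Tree: B1–B2, B1–B3, B3–B4
The largest bag has 2 vertices, giving width 1; this decomposition certifies tw(G) ≤ 1. Since G has at least one edge (e.g. d–b), it is not an edgeless graph, so tw(G) ≥ 1. Hence tw(G) = 1 exactly.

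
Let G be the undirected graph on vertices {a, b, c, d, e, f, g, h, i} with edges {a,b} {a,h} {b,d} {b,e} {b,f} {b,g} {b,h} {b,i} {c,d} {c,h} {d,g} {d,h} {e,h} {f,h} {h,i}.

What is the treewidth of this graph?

A width-2 tree decomposition is:
Bags: B1 = {b, f, h}  B2 = {b, h, i}  B3 = {b, d, h}  B4 = {c, d, h}  B5 = {b, d, g}  B6 = {b, e, h}  B7 = {a, b, h}
Tree: B1–B2, B2–B3, B3–B4, B3–B5, B1–B6, B2–B7
Each bag holds 3 vertices, so the decomposition has width 2, which upper-bounds the treewidth. For the lower bound, the 3 vertices {b, d, g} are pairwise adjacent, and any tree decomposition puts a clique entirely inside one bag — forcing width ≥ 2. Hence tw(G) = 2 exactly.

2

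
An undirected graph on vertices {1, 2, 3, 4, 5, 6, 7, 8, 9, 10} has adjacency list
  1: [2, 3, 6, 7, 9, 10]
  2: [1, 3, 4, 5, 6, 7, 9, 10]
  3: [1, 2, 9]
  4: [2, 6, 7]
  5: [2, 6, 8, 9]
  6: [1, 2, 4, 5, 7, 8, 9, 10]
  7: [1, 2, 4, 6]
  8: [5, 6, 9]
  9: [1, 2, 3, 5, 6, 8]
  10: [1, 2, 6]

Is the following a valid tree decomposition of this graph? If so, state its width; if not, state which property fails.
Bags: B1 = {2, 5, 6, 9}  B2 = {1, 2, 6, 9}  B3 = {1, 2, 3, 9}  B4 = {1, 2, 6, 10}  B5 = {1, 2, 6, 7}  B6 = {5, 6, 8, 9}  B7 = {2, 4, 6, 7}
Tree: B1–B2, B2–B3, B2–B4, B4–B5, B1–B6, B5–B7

Every vertex of G appears in some bag (union = {1, 2, 3, 4, 5, 6, 7, 8, 9, 10}); every edge is covered by a bag; and for each vertex v the set of bags containing v is connected in the bag tree. The decomposition is therefore valid. The largest bag has 4 vertices, so the width is 3.

Yes; width 3.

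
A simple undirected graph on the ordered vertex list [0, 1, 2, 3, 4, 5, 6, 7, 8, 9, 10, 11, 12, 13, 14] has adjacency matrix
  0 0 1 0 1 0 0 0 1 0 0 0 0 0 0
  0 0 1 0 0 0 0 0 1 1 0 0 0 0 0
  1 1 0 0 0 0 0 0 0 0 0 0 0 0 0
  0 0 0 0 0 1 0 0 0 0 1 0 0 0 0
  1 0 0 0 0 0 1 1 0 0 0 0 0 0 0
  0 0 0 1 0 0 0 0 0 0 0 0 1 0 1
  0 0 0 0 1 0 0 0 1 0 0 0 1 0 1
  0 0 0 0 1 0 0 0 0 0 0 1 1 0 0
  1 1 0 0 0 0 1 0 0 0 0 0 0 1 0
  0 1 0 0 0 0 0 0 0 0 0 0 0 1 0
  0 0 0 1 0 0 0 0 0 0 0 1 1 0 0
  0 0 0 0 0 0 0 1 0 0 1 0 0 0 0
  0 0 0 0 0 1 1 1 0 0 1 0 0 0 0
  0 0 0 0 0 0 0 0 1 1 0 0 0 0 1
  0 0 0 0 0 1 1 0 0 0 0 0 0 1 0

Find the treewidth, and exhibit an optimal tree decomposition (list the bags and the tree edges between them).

Treewidth 3.
One such decomposition:
Bags: B1 = {3, 7, 10, 11}  B2 = {3, 7, 10, 12}  B3 = {3, 5, 7, 12}  B4 = {4, 5, 7, 12}  B5 = {4, 5, 6, 12}  B6 = {4, 5, 6, 14}  B7 = {0, 4, 6, 14}  B8 = {0, 6, 8, 14}  B9 = {0, 8, 13, 14}  B10 = {0, 2, 8, 13}  B11 = {1, 2, 8, 13}  B12 = {1, 2, 9, 13}
Tree: B1–B2, B2–B3, B3–B4, B4–B5, B5–B6, B6–B7, B7–B8, B8–B9, B9–B10, B10–B11, B11–B12

The largest bag has 4 vertices, giving width 3; this decomposition certifies tw(G) ≤ 3. For the lower bound: the 4 vertex sets {3,10,11}, {7}, {12}, {4,5,6,14} are disjoint, each induces a connected subgraph, and every pair is joined by at least one edge of G. Contracting each set to a single vertex therefore yields K_{4} as a minor, and since treewidth is minor-monotone, tw(G) ≥ tw(K_{4}) = 3. Hence tw(G) = 3 exactly.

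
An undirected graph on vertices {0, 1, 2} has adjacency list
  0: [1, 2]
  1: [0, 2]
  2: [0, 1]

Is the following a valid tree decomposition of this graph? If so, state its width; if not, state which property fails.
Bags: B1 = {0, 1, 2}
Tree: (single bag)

Yes; width 2.

Vertex coverage: the bags together contain {0, 1, 2}, the full vertex set. Edge coverage: each edge of G has both endpoints in at least one bag. Running intersection: for every vertex, the bags containing it form a connected subtree. All three properties hold, so this is a valid tree decomposition of width max|bag| − 1 = 2, and hence tw(G) ≤ 2.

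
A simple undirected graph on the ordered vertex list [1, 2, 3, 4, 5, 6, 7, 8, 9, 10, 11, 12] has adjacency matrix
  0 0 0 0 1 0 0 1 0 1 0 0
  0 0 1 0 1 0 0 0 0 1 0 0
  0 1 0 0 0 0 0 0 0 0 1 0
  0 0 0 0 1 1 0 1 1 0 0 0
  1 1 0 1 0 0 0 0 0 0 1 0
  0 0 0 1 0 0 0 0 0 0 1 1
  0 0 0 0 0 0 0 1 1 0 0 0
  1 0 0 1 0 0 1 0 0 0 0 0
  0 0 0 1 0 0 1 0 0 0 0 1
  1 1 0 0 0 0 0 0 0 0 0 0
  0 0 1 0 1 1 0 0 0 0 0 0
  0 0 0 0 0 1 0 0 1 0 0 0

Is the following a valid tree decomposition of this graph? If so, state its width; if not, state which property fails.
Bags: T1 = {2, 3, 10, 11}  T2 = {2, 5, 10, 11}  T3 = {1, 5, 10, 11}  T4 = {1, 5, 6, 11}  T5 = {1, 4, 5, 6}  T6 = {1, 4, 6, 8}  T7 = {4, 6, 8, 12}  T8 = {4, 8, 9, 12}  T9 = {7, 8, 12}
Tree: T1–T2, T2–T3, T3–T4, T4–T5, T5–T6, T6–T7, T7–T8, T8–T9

No — edge (9,7) lies in no bag.

A tree decomposition must satisfy three properties: every vertex lies in some bag; for every edge, both endpoints lie together in some bag; and for every vertex, the bags containing it form a connected subtree. Here edge (9,7) lies in no bag, so the decomposition is invalid.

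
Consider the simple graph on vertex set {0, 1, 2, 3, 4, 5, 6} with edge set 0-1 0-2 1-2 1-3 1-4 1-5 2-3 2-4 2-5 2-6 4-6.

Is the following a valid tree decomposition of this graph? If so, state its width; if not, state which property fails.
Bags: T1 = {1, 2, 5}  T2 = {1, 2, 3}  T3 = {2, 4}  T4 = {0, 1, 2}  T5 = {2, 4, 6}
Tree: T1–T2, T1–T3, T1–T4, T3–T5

A tree decomposition must satisfy three properties: every vertex lies in some bag; for every edge, both endpoints lie together in some bag; and for every vertex, the bags containing it form a connected subtree. Here edge (1,4) lies in no bag, so the decomposition is invalid.

No — edge (1,4) lies in no bag.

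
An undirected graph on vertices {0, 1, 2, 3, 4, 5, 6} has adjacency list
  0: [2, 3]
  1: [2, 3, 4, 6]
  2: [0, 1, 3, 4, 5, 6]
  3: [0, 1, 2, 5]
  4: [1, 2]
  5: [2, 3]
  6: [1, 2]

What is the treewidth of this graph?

2

A width-2 tree decomposition is:
Bags: B1 = {0, 2, 3}  B2 = {2, 3, 5}  B3 = {1, 2, 3}  B4 = {1, 2, 6}  B5 = {1, 2, 4}
Tree: B1–B2, B1–B3, B3–B4, B4–B5
Each bag holds 3 vertices, so the decomposition has width 2, which upper-bounds the treewidth. On the other hand G contains the 3-clique {0, 2, 3}. A clique must lie in a single bag of any decomposition, so no decomposition can have width below 2. Therefore the treewidth is 2.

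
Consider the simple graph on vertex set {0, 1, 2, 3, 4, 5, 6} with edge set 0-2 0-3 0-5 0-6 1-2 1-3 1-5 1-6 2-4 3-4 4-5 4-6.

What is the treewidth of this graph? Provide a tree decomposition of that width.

Treewidth 3.
One such decomposition:
Bags: B1 = {0, 1, 3, 4}  B2 = {0, 1, 2, 4}  B3 = {0, 1, 4, 5}  B4 = {0, 1, 4, 6}
Tree: B1–B2, B2–B3, B3–B4

Each bag holds 4 vertices, so the decomposition has width 3, which upper-bounds the treewidth. For the lower bound: the 4 vertex sets {1,3}, {0,2}, {4}, {5} are disjoint, each induces a connected subgraph, and every pair is joined by at least one edge of G. Contracting each set to a single vertex therefore yields K_{4} as a minor, and since treewidth is minor-monotone, tw(G) ≥ tw(K_{4}) = 3. The upper and lower bounds meet at 3, so that is the treewidth.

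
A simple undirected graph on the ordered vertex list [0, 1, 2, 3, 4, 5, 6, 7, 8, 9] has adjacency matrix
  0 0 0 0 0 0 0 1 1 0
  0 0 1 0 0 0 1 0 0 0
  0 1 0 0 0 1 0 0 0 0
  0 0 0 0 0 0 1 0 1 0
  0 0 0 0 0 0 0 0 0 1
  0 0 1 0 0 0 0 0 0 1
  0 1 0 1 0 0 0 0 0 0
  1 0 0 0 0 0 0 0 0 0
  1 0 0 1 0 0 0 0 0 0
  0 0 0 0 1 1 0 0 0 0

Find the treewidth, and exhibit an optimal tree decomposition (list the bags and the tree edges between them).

The largest bag has 2 vertices, giving width 1; this decomposition certifies tw(G) ≤ 1. Any graph with an edge has treewidth ≥ 1, and G has the edge 4–9. Combining the bounds, tw(G) = 1.

Treewidth 1.
Bags: B1 = {4, 9}  B2 = {5, 9}  B3 = {2, 5}  B4 = {1, 2}  B5 = {1, 6}  B6 = {3, 6}  B7 = {3, 8}  B8 = {0, 8}  B9 = {0, 7}
Tree: B1–B2, B2–B3, B3–B4, B4–B5, B5–B6, B6–B7, B7–B8, B8–B9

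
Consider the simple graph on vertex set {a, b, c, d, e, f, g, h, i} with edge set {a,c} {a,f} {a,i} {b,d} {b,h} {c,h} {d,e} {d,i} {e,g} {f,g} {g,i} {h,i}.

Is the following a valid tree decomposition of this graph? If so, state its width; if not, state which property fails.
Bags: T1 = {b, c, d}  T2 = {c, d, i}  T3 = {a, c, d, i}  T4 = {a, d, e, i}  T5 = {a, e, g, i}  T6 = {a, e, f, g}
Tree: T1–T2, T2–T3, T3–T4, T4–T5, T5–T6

No — vertex h appears in no bag.

A tree decomposition must satisfy three properties: every vertex lies in some bag; for every edge, both endpoints lie together in some bag; and for every vertex, the bags containing it form a connected subtree. Here vertex h appears in no bag, so the decomposition is invalid.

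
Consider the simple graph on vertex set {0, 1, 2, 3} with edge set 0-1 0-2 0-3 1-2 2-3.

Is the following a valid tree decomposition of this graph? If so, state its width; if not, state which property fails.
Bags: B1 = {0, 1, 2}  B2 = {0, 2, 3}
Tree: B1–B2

Checking the three conditions: (i) the bags cover all of {0, 1, 2, 3}; (ii) for each edge, some bag contains both endpoints; (iii) the bags containing any fixed vertex form a subtree. All hold, so the decomposition is valid with width 3 − 1 = 2.

Yes; width 2.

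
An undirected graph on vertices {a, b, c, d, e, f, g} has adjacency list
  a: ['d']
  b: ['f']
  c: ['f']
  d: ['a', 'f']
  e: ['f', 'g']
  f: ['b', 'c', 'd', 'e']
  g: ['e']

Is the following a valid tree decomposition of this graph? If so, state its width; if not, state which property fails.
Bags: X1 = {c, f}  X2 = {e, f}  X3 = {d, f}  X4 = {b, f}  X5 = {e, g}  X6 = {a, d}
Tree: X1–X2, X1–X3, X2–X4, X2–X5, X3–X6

Yes; width 1.

Checking the three conditions: (i) the bags cover all of {a, b, c, d, e, f, g}; (ii) for each edge, some bag contains both endpoints; (iii) the bags containing any fixed vertex form a subtree. All hold, so the decomposition is valid with width 2 − 1 = 1.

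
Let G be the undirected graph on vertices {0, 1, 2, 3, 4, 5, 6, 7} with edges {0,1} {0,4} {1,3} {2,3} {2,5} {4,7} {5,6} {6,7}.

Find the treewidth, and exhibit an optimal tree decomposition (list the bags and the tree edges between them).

Treewidth 2.
Bags: B1 = {4, 6, 7}  B2 = {0, 4, 6}  B3 = {0, 1, 6}  B4 = {1, 3, 6}  B5 = {2, 3, 6}  B6 = {2, 5, 6}
Tree: B1–B2, B2–B3, B3–B4, B4–B5, B5–B6

Every bag has size at most 3, so the width is 3 − 1 = 2 and tw(G) ≤ 2. Since 6–7–4–0–1–3–2–5–6 is a cycle in G, G is not acyclic. Forests are exactly the graphs of treewidth ≤ 1, so tw(G) ≥ 2. Combining the bounds, tw(G) = 2.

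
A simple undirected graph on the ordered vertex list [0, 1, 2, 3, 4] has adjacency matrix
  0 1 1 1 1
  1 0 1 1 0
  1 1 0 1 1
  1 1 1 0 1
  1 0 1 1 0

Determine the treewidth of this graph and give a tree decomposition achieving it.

Treewidth 3.
Bags: B1 = {0, 2, 3, 4}  B2 = {0, 1, 2, 3}
Tree: B1–B2

Every bag has size at most 4, so the width is 4 − 1 = 3 and tw(G) ≤ 3. On the other hand G contains the 4-clique {0, 1, 2, 3}. A clique must lie in a single bag of any decomposition, so no decomposition can have width below 3. Combining the bounds, tw(G) = 3.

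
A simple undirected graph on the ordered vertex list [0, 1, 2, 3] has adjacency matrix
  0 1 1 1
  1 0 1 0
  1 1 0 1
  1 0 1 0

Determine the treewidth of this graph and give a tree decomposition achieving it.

Treewidth 2.
Bags: B1 = {0, 1, 2}  B2 = {0, 2, 3}
Tree: B1–B2

Each bag holds 3 vertices, so the decomposition has width 2, which upper-bounds the treewidth. Conversely, {0, 1, 2} is a clique of size 3, and the vertices of any clique must share a bag in every tree decomposition; so some bag has ≥ 3 vertices and tw(G) ≥ 2. The upper and lower bounds meet at 2, so that is the treewidth.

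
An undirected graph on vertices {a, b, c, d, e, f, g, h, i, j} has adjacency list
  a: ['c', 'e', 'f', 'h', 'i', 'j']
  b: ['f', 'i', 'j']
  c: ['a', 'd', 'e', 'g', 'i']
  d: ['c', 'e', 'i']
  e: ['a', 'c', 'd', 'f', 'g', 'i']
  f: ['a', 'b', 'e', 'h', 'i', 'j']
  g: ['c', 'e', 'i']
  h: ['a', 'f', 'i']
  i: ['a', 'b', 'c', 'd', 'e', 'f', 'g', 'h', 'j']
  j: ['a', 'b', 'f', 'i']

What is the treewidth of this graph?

3

A width-3 tree decomposition is:
Bags: B1 = {a, e, f, i}  B2 = {a, c, e, i}  B3 = {c, d, e, i}  B4 = {a, f, i, j}  B5 = {b, f, i, j}  B6 = {a, f, h, i}  B7 = {c, e, g, i}
Tree: B1–B2, B2–B3, B1–B4, B4–B5, B1–B6, B3–B7
Every bag has size at most 4, so the width is 4 − 1 = 3 and tw(G) ≤ 3. For the lower bound, the 4 vertices {c, d, e, i} are pairwise adjacent, and any tree decomposition puts a clique entirely inside one bag — forcing width ≥ 3. Hence tw(G) = 3 exactly.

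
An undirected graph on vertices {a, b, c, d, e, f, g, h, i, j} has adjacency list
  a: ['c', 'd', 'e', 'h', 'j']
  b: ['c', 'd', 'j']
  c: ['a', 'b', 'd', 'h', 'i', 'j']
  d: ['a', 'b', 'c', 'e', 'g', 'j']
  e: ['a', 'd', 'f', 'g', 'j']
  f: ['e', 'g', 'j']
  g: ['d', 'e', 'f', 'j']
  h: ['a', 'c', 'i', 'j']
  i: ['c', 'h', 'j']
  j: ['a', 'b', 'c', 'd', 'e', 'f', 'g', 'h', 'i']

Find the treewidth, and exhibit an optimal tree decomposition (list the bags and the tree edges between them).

Every bag has size at most 4, so the width is 4 − 1 = 3 and tw(G) ≤ 3. Conversely, {d, e, g, j} is a clique of size 4, and the vertices of any clique must share a bag in every tree decomposition; so some bag has ≥ 4 vertices and tw(G) ≥ 3. Combining the bounds, tw(G) = 3.

Treewidth 3.
One such decomposition:
Bags: B1 = {a, c, h, j}  B2 = {a, c, d, j}  B3 = {a, d, e, j}  B4 = {b, c, d, j}  B5 = {c, h, i, j}  B6 = {d, e, g, j}  B7 = {e, f, g, j}
Tree: B1–B2, B2–B3, B2–B4, B1–B5, B3–B6, B6–B7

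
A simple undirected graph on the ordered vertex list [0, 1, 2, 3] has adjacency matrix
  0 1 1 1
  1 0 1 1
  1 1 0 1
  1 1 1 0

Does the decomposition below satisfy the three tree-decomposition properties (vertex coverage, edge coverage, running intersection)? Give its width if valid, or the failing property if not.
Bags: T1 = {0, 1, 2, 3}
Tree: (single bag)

Yes; width 3.

Every vertex of G appears in some bag (union = {0, 1, 2, 3}); every edge is covered by a bag; and for each vertex v the set of bags containing v is connected in the bag tree. The decomposition is therefore valid. The largest bag has 4 vertices, so the width is 3.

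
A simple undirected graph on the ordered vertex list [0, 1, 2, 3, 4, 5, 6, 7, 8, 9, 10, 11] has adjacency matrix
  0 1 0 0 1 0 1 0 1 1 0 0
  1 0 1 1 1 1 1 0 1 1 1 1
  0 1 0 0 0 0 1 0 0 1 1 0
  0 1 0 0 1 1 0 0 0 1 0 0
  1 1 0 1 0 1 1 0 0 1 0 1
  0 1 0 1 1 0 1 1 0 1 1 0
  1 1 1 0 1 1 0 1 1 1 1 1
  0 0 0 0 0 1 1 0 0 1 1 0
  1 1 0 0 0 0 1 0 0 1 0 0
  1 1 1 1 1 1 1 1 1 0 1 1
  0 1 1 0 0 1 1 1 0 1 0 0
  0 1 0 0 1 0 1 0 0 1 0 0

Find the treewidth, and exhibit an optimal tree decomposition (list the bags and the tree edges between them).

The largest bag has 5 vertices, giving width 4; this decomposition certifies tw(G) ≤ 4. For the lower bound, the 5 vertices {1, 3, 4, 5, 9} are pairwise adjacent, and any tree decomposition puts a clique entirely inside one bag — forcing width ≥ 4. Therefore the treewidth is 4.

Treewidth 4.
One optimal decomposition is:
Bags: B1 = {1, 5, 6, 9, 10}  B2 = {1, 4, 5, 6, 9}  B3 = {0, 1, 4, 6, 9}  B4 = {5, 6, 7, 9, 10}  B5 = {1, 2, 6, 9, 10}  B6 = {1, 4, 6, 9, 11}  B7 = {1, 3, 4, 5, 9}  B8 = {0, 1, 6, 8, 9}
Tree: B1–B2, B2–B3, B1–B4, B1–B5, B3–B6, B2–B7, B3–B8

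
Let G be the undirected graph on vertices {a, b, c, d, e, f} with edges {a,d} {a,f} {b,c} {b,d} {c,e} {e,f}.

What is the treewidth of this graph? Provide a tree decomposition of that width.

The largest bag has 3 vertices, giving width 2; this decomposition certifies tw(G) ≤ 2. For the lower bound, G contains the cycle a–f–e–c–b–d–a, so G is not a forest; only forests have treewidth ≤ 1, hence tw(G) ≥ 2. Combining the bounds, tw(G) = 2.

Treewidth 2.
Bags: B1 = {a, e, f}  B2 = {a, c, e}  B3 = {a, b, c}  B4 = {a, b, d}
Tree: B1–B2, B2–B3, B3–B4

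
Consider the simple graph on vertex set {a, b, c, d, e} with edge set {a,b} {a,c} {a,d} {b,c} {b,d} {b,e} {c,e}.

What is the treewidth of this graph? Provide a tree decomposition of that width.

Each bag holds 3 vertices, so the decomposition has width 2, which upper-bounds the treewidth. On the other hand G contains the 3-clique {a, b, d}. A clique must lie in a single bag of any decomposition, so no decomposition can have width below 2. Combining the bounds, tw(G) = 2.

Treewidth 2.
Bags: B1 = {a, b, c}  B2 = {a, b, d}  B3 = {b, c, e}
Tree: B1–B2, B1–B3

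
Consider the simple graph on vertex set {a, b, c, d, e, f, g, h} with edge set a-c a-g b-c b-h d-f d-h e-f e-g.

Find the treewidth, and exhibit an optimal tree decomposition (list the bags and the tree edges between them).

Each bag holds 3 vertices, so the decomposition has width 2, which upper-bounds the treewidth. The edges d–f–e–g–a–c–b–h–d form a cycle, so G is not a tree and its treewidth is at least 2. The upper and lower bounds meet at 2, so that is the treewidth.

Treewidth 2.
One such decomposition:
Bags: B1 = {d, e, f}  B2 = {d, e, g}  B3 = {a, d, g}  B4 = {a, c, d}  B5 = {b, c, d}  B6 = {b, d, h}
Tree: B1–B2, B2–B3, B3–B4, B4–B5, B5–B6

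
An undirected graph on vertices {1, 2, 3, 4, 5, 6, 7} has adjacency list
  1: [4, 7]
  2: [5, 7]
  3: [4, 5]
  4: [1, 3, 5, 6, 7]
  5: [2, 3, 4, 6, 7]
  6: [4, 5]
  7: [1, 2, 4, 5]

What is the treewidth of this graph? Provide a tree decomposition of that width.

Treewidth 2.
One such decomposition:
Bags: B1 = {3, 4, 5}  B2 = {4, 5, 7}  B3 = {2, 5, 7}  B4 = {1, 4, 7}  B5 = {4, 5, 6}
Tree: B1–B2, B2–B3, B2–B4, B2–B5

Each bag holds 3 vertices, so the decomposition has width 2, which upper-bounds the treewidth. For the lower bound, the 3 vertices {2, 5, 7} are pairwise adjacent, and any tree decomposition puts a clique entirely inside one bag — forcing width ≥ 2. Therefore the treewidth is 2.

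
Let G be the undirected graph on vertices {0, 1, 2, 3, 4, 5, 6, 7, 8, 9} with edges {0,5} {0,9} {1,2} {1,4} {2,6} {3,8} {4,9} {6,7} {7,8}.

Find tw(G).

A width-1 tree decomposition is:
Bags: B1 = {0, 5}  B2 = {0, 9}  B3 = {4, 9}  B4 = {1, 4}  B5 = {1, 2}  B6 = {2, 6}  B7 = {6, 7}  B8 = {7, 8}  B9 = {3, 8}
Tree: B1–B2, B2–B3, B3–B4, B4–B5, B5–B6, B6–B7, B7–B8, B8–B9
The largest bag has 2 vertices, giving width 1; this decomposition certifies tw(G) ≤ 1. Any graph with an edge has treewidth ≥ 1, and G has the edge 5–0. The upper and lower bounds meet at 1, so that is the treewidth.

1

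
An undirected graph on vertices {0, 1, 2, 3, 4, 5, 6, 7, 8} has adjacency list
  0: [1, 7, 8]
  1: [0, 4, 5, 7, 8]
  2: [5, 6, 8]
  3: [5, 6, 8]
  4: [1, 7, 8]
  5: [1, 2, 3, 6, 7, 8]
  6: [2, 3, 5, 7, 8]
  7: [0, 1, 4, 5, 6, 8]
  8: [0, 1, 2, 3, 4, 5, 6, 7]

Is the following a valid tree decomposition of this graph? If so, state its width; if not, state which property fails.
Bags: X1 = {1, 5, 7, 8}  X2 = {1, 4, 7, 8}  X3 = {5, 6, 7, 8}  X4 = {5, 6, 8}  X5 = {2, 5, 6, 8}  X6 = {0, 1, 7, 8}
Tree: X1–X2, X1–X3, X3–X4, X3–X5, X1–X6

No — vertex 3 appears in no bag.

A tree decomposition must satisfy three properties: every vertex lies in some bag; for every edge, both endpoints lie together in some bag; and for every vertex, the bags containing it form a connected subtree. Here vertex 3 appears in no bag, so the decomposition is invalid.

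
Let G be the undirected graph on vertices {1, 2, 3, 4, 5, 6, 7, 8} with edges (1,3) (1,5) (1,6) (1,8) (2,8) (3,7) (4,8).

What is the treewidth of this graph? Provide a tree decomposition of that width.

Treewidth 1.
One such decomposition:
Bags: B1 = {1, 3}  B2 = {1, 8}  B3 = {2, 8}  B4 = {1, 5}  B5 = {1, 6}  B6 = {4, 8}  B7 = {3, 7}
Tree: B1–B2, B2–B3, B2–B4, B4–B5, B3–B6, B1–B7

Every bag has size at most 2, so the width is 2 − 1 = 1 and tw(G) ≤ 1. G has an edge, so its treewidth is at least 1. Therefore the treewidth is 1.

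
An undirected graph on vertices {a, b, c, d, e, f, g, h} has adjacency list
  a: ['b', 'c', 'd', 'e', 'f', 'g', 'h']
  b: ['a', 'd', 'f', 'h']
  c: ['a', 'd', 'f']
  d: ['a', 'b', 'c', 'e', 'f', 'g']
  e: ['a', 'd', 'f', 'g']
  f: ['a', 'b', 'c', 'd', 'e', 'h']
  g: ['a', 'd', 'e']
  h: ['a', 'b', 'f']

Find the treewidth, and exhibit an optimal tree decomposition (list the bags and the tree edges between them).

Treewidth 3.
Bags: B1 = {a, b, d, f}  B2 = {a, d, e, f}  B3 = {a, d, e, g}  B4 = {a, c, d, f}  B5 = {a, b, f, h}
Tree: B1–B2, B2–B3, B1–B4, B1–B5

The largest bag has 4 vertices, giving width 3; this decomposition certifies tw(G) ≤ 3. For the lower bound, the 4 vertices {a, d, e, g} are pairwise adjacent, and any tree decomposition puts a clique entirely inside one bag — forcing width ≥ 3. Combining the bounds, tw(G) = 3.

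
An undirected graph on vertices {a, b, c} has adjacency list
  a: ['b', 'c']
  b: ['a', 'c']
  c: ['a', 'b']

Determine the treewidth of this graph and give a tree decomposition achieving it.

A single bag containing all 3 vertices is trivially a valid decomposition of width 2. Conversely, {a, b, c} is a clique of size 3, and the vertices of any clique must share a bag in every tree decomposition; so some bag has ≥ 3 vertices and tw(G) ≥ 2. Therefore the treewidth is 2.

Treewidth 2.
One such decomposition:
Bags: B1 = {a, b, c}
Tree: (single bag)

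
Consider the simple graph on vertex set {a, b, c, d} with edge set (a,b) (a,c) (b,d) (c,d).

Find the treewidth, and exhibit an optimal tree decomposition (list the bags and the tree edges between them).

The largest bag has 3 vertices, giving width 2; this decomposition certifies tw(G) ≤ 2. For the lower bound, G contains the cycle a–b–d–c–a, so G is not a forest; only forests have treewidth ≤ 1, hence tw(G) ≥ 2. The upper and lower bounds meet at 2, so that is the treewidth.

Treewidth 2.
One optimal decomposition is:
Bags: B1 = {a, b, d}  B2 = {a, c, d}
Tree: B1–B2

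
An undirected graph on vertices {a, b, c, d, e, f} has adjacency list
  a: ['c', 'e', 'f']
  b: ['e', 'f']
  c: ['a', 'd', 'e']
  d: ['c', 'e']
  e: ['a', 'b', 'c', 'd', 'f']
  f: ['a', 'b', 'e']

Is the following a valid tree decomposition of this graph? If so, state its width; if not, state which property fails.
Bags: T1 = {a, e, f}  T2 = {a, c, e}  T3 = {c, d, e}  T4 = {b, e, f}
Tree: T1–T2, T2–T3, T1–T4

Vertex coverage: the bags together contain {a, b, c, d, e, f}, the full vertex set. Edge coverage: each edge of G has both endpoints in at least one bag. Running intersection: for every vertex, the bags containing it form a connected subtree. All three properties hold, so this is a valid tree decomposition of width max|bag| − 1 = 2, and hence tw(G) ≤ 2.

Yes; width 2.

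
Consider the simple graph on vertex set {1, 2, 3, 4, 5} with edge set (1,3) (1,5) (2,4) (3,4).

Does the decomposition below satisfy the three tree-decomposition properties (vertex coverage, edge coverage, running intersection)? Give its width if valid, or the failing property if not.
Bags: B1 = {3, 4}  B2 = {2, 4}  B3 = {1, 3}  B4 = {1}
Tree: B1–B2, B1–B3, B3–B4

A tree decomposition must satisfy three properties: every vertex lies in some bag; for every edge, both endpoints lie together in some bag; and for every vertex, the bags containing it form a connected subtree. Here vertex 5 appears in no bag, so the decomposition is invalid.

No — vertex 5 appears in no bag.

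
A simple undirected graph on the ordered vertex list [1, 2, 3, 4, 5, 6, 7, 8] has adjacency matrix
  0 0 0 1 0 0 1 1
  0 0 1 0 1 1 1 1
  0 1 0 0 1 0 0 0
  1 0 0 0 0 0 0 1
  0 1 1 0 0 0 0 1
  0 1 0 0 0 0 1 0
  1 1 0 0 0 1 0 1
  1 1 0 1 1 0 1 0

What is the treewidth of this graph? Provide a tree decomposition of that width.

Treewidth 2.
One optimal decomposition is:
Bags: B1 = {1, 4, 8}  B2 = {1, 7, 8}  B3 = {2, 7, 8}  B4 = {2, 6, 7}  B5 = {2, 5, 8}  B6 = {2, 3, 5}
Tree: B1–B2, B2–B3, B3–B4, B3–B5, B5–B6

Every bag has size at most 3, so the width is 3 − 1 = 2 and tw(G) ≤ 2. On the other hand G contains the 3-clique {1, 4, 8}. A clique must lie in a single bag of any decomposition, so no decomposition can have width below 2. The upper and lower bounds meet at 2, so that is the treewidth.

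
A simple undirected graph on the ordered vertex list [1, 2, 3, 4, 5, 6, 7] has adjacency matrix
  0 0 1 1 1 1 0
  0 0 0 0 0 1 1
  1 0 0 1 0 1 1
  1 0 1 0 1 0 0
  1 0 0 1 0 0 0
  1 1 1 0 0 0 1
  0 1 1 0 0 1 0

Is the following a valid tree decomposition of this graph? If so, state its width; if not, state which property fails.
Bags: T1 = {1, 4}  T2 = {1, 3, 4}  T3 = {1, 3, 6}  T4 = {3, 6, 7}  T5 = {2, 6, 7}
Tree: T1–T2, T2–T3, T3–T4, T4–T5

No — vertex 5 appears in no bag.

A tree decomposition must satisfy three properties: every vertex lies in some bag; for every edge, both endpoints lie together in some bag; and for every vertex, the bags containing it form a connected subtree. Here vertex 5 appears in no bag, so the decomposition is invalid.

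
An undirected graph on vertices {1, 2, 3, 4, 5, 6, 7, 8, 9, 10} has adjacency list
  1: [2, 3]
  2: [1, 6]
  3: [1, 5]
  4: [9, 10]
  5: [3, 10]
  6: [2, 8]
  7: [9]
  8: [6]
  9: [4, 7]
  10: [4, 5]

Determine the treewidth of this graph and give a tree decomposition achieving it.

Each bag holds 2 vertices, so the decomposition has width 1, which upper-bounds the treewidth. G has an edge, so its treewidth is at least 1. Therefore the treewidth is 1.

Treewidth 1.
One optimal decomposition is:
Bags: B1 = {7, 9}  B2 = {4, 9}  B3 = {4, 10}  B4 = {5, 10}  B5 = {3, 5}  B6 = {1, 3}  B7 = {1, 2}  B8 = {2, 6}  B9 = {6, 8}
Tree: B1–B2, B2–B3, B3–B4, B4–B5, B5–B6, B6–B7, B7–B8, B8–B9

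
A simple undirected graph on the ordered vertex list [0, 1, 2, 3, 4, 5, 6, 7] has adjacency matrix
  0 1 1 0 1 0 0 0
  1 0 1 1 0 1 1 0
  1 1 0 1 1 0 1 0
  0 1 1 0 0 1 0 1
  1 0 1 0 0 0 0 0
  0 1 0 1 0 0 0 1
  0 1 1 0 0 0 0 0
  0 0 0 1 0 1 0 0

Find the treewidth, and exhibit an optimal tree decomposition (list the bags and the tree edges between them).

Each bag holds 3 vertices, so the decomposition has width 2, which upper-bounds the treewidth. On the other hand G contains the 3-clique {0, 1, 2}. A clique must lie in a single bag of any decomposition, so no decomposition can have width below 2. Therefore the treewidth is 2.

Treewidth 2.
One optimal decomposition is:
Bags: B1 = {1, 2, 6}  B2 = {0, 1, 2}  B3 = {1, 2, 3}  B4 = {0, 2, 4}  B5 = {1, 3, 5}  B6 = {3, 5, 7}
Tree: B1–B2, B2–B3, B2–B4, B3–B5, B5–B6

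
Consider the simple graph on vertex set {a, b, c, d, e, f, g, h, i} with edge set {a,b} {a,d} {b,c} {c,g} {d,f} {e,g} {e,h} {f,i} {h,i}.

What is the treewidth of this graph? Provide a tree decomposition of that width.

Treewidth 2.
One optimal decomposition is:
Bags: B1 = {e, g, h}  B2 = {g, h, i}  B3 = {f, g, i}  B4 = {d, f, g}  B5 = {a, d, g}  B6 = {a, b, g}  B7 = {b, c, g}
Tree: B1–B2, B2–B3, B3–B4, B4–B5, B5–B6, B6–B7

Each bag holds 3 vertices, so the decomposition has width 2, which upper-bounds the treewidth. Since g–e–h–i–f–d–a–b–c–g is a cycle in G, G is not acyclic. Forests are exactly the graphs of treewidth ≤ 1, so tw(G) ≥ 2. Hence tw(G) = 2 exactly.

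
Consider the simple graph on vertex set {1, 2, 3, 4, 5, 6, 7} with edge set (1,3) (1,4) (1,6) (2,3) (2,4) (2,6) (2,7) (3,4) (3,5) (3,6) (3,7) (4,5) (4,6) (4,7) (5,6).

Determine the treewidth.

3

A width-3 tree decomposition is:
Bags: B1 = {2, 3, 4, 6}  B2 = {1, 3, 4, 6}  B3 = {3, 4, 5, 6}  B4 = {2, 3, 4, 7}
Tree: B1–B2, B2–B3, B1–B4
The largest bag has 4 vertices, giving width 3; this decomposition certifies tw(G) ≤ 3. On the other hand G contains the 4-clique {1, 3, 4, 6}. A clique must lie in a single bag of any decomposition, so no decomposition can have width below 3. The upper and lower bounds meet at 3, so that is the treewidth.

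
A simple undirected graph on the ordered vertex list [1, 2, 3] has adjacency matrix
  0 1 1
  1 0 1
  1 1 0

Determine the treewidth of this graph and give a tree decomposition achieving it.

Treewidth 2.
Bags: B1 = {1, 2, 3}
Tree: (single bag)

A single bag containing all 3 vertices is trivially a valid decomposition of width 2. On the other hand G contains the 3-clique {1, 2, 3}. A clique must lie in a single bag of any decomposition, so no decomposition can have width below 2. The upper and lower bounds meet at 2, so that is the treewidth.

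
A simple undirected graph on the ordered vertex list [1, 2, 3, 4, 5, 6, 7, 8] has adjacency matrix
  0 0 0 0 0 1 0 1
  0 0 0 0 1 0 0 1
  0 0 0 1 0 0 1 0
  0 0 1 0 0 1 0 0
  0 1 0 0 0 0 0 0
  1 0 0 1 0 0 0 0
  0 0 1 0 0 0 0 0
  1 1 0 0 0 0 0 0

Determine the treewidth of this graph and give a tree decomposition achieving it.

Treewidth 1.
One such decomposition:
Bags: B1 = {2, 5}  B2 = {2, 8}  B3 = {1, 8}  B4 = {1, 6}  B5 = {4, 6}  B6 = {3, 4}  B7 = {3, 7}
Tree: B1–B2, B2–B3, B3–B4, B4–B5, B5–B6, B6–B7

Every bag has size at most 2, so the width is 2 − 1 = 1 and tw(G) ≤ 1. G has an edge, so its treewidth is at least 1. Hence tw(G) = 1 exactly.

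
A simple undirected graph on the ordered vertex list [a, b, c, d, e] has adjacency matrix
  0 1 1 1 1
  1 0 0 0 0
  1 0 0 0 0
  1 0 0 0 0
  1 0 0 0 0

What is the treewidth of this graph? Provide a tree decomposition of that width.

Treewidth 1.
One optimal decomposition is:
Bags: B1 = {a, d}  B2 = {a, e}  B3 = {a, c}  B4 = {a, b}
Tree: B1–B2, B1–B3, B2–B4

The largest bag has 2 vertices, giving width 1; this decomposition certifies tw(G) ≤ 1. Any graph with an edge has treewidth ≥ 1, and G has the edge d–a. Therefore the treewidth is 1.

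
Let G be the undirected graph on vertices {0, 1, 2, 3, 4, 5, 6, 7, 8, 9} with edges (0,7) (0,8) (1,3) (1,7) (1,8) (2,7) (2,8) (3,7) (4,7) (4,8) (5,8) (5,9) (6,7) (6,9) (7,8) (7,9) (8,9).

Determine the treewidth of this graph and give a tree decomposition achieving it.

Every bag has size at most 3, so the width is 3 − 1 = 2 and tw(G) ≤ 2. For the lower bound, the 3 vertices {5, 8, 9} are pairwise adjacent, and any tree decomposition puts a clique entirely inside one bag — forcing width ≥ 2. Therefore the treewidth is 2.

Treewidth 2.
One such decomposition:
Bags: B1 = {0, 7, 8}  B2 = {7, 8, 9}  B3 = {1, 7, 8}  B4 = {5, 8, 9}  B5 = {6, 7, 9}  B6 = {4, 7, 8}  B7 = {1, 3, 7}  B8 = {2, 7, 8}
Tree: B1–B2, B2–B3, B2–B4, B2–B5, B1–B6, B3–B7, B1–B8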